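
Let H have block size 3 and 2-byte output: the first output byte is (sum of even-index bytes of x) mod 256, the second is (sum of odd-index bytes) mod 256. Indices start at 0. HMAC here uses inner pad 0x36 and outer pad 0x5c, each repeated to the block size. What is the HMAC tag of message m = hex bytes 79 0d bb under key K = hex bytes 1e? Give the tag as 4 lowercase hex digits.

Key hex bytes 1e is 1 byte ≤ B = 3; zero-pad to 3 bytes: K' = 1e 00 00.
K' ⊕ ipad = 28 36 36.  K' ⊕ opad = 42 5c 5c.
Inner input = (K'⊕ipad) ∥ m = 28 36 36 ∥ 79 0d bb.
Inner hash: even-index sum = 107 mod 256 = 107; odd-index sum = 362 mod 256 = 106 → 6b 6a.
Outer input = (K'⊕opad) ∥ inner = 42 5c 5c ∥ 6b 6a.
Outer hash (tag): even-index sum = 264 mod 256 = 8; odd-index sum = 199 mod 256 = 199 → 08 c7.

08c7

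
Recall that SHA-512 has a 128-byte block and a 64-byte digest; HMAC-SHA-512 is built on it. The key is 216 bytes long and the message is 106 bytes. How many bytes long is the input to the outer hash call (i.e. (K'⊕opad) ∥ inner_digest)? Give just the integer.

192

Key is 216 > 128 bytes, so it is hashed to 64 bytes then zero-padded to 128: |K'| = 128.
Outer input = (K'⊕opad) ∥ H(inner) → 128 + 64 = 192 bytes.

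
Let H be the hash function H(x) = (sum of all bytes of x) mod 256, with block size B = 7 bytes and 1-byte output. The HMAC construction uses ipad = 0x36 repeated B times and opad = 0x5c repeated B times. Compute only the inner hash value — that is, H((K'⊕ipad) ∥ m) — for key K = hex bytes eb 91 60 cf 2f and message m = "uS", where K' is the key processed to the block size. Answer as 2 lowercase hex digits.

Key hex bytes eb 91 60 cf 2f is 5 bytes ≤ B = 7; zero-pad to 7 bytes: K' = eb 91 60 cf 2f 00 00.
K' ⊕ ipad = dd a7 56 f9 19 36 36.
Inner input = dd a7 56 f9 19 36 36 ∥ 75 53.
Inner hash: sum = 221+167+86+249+25+54+54+117+83 = 1056; mod 256 = 32 → 20.

20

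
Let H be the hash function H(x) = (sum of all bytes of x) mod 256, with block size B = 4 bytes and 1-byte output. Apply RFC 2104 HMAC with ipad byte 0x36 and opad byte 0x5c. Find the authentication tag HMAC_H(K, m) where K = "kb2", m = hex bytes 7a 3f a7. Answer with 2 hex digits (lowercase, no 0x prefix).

8a

Key "kb2" = 6b 62 32 is 3 bytes ≤ B = 4; zero-pad to 4 bytes: K' = 6b 62 32 00.
K' ⊕ ipad = 5d 54 04 36.  K' ⊕ opad = 37 3e 6e 5c.
Inner input = (K'⊕ipad) ∥ m = 5d 54 04 36 ∥ 7a 3f a7.
Inner hash: sum = 93+84+4+54+122+63+167 = 587; mod 256 = 75 → 4b.
Outer input = (K'⊕opad) ∥ inner = 37 3e 6e 5c ∥ 4b.
Outer hash (tag): sum = 55+62+110+92+75 = 394; mod 256 = 138 → 8a.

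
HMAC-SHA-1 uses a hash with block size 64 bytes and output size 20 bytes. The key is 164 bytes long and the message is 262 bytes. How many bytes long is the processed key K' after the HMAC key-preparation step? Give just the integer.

Key is 164 > 64 bytes, so it is hashed to 20 bytes then zero-padded to 64: |K'| = 64.

64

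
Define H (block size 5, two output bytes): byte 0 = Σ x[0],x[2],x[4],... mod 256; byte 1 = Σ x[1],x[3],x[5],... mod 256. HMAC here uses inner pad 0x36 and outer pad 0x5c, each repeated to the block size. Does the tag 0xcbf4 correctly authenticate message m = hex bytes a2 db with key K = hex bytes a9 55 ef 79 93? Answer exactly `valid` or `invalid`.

Key hex bytes a9 55 ef 79 93 is exactly B = 5 bytes: K' = a9 55 ef 79 93.
K' ⊕ ipad = 9f 63 d9 4f a5; K' ⊕ opad = f5 09 b3 25 cf.
Inner hash: even-index sum = 760 mod 256 = 248; odd-index sum = 340 mod 256 = 84 → f8 54.
Outer hash (recomputed tag): even-index sum = 715 mod 256 = 203; odd-index sum = 294 mod 256 = 38 → cb 26.
Recomputed tag = cb26; claimed = cbf4 → mismatch.

invalid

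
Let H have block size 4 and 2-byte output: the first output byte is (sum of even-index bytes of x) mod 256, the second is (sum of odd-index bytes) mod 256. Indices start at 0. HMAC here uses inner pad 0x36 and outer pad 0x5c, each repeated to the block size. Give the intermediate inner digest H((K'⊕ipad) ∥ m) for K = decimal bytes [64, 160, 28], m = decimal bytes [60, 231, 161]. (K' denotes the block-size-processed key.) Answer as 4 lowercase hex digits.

Key decimal bytes [64, 160, 28] = 40 a0 1c is 3 bytes ≤ B = 4; zero-pad to 4 bytes: K' = 40 a0 1c 00.
K' ⊕ ipad = 76 96 2a 36.
Inner input = 76 96 2a 36 ∥ 3c e7 a1.
Inner hash: even-index sum = 381 mod 256 = 125; odd-index sum = 435 mod 256 = 179 → 7d b3.

7db3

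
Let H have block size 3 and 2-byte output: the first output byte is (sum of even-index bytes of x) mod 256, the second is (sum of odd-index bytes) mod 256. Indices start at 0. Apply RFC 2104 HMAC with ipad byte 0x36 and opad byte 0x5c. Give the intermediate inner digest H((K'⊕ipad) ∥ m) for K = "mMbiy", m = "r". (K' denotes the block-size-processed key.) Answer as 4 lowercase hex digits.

b4f2

Key "mMbiy" = 6d 4d 62 69 79 is 5 bytes > B = 3, so hash it first: H(key) = 48 b6, then zero-pad to 3 bytes: K' = 48 b6 00.
K' ⊕ ipad = 7e 80 36.
Inner input = 7e 80 36 ∥ 72.
Inner hash: even-index sum = 180 mod 256 = 180; odd-index sum = 242 mod 256 = 242 → b4 f2.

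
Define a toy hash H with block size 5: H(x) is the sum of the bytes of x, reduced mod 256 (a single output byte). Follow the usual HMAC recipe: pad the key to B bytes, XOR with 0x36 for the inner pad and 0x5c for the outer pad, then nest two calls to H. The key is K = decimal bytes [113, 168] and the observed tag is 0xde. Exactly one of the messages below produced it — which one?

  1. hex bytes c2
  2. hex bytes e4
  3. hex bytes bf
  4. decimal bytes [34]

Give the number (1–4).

Key decimal bytes [113, 168] = 71 a8 is 2 bytes ≤ B = 5; zero-pad to 5 bytes: K' = 71 a8 00 00 00.
K' ⊕ ipad = 47 9e 36 36 36; K' ⊕ opad = 2d f4 5c 5c 5c.
m1: inner = H(47 9e 36 36 36 c2) = 49; tag = H(2d f4 5c 5c 5c 49) = 7e
m2: inner = H(47 9e 36 36 36 e4) = 6b; tag = H(2d f4 5c 5c 5c 6b) = a0
m3: inner = H(47 9e 36 36 36 bf) = 46; tag = H(2d f4 5c 5c 5c 46) = 7b
m4: inner = H(47 9e 36 36 36 22) = a9; tag = H(2d f4 5c 5c 5c a9) = de ← matches

4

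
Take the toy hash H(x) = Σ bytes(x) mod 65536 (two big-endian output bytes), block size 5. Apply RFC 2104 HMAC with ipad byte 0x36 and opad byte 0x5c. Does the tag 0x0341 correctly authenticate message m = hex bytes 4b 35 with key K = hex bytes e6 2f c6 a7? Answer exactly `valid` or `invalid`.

Key hex bytes e6 2f c6 a7 is 4 bytes ≤ B = 5; zero-pad to 5 bytes: K' = e6 2f c6 a7 00.
K' ⊕ ipad = d0 19 f0 91 36; K' ⊕ opad = ba 73 9a fb 5c.
Inner hash: sum = 208+25+240+145+54+75+53 = 800 → 03 20.
Outer hash (recomputed tag): sum = 186+115+154+251+92+3+32 = 833 → 03 41.
Recomputed tag = 0341; claimed = 0341 → match.

valid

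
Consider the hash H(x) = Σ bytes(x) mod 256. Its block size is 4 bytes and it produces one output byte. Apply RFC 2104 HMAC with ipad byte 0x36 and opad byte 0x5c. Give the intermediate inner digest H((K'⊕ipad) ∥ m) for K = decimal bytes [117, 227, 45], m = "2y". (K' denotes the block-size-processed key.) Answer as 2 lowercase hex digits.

Key decimal bytes [117, 227, 45] = 75 e3 2d is 3 bytes ≤ B = 4; zero-pad to 4 bytes: K' = 75 e3 2d 00.
K' ⊕ ipad = 43 d5 1b 36.
Inner input = 43 d5 1b 36 ∥ 32 79.
Inner hash: sum = 67+213+27+54+50+121 = 532; mod 256 = 20 → 14.

14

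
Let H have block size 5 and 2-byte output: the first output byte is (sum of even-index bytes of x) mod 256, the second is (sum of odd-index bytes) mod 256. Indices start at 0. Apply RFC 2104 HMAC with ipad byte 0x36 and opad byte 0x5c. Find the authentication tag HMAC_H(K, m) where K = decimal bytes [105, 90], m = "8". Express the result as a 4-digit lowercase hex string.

Key decimal bytes [105, 90] = 69 5a is 2 bytes ≤ B = 5; zero-pad to 5 bytes: K' = 69 5a 00 00 00.
K' ⊕ ipad = 5f 6c 36 36 36.  K' ⊕ opad = 35 06 5c 5c 5c.
Inner input = (K'⊕ipad) ∥ m = 5f 6c 36 36 36 ∥ 38.
Inner hash: even-index sum = 203 mod 256 = 203; odd-index sum = 218 mod 256 = 218 → cb da.
Outer input = (K'⊕opad) ∥ inner = 35 06 5c 5c 5c ∥ cb da.
Outer hash (tag): even-index sum = 455 mod 256 = 199; odd-index sum = 301 mod 256 = 45 → c7 2d.

c72d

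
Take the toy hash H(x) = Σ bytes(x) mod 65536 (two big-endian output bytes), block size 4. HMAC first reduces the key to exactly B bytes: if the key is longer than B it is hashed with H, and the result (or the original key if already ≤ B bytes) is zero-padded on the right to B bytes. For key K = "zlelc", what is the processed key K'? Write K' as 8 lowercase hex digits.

|K| = 5 > B = 4, so first hash the key.
H(K): sum = 122+108+101+108+99 = 538 → 02 1a.
Zero-pad H(K) = 02 1a to 4 bytes: K' = 02 1a 00 00.

021a0000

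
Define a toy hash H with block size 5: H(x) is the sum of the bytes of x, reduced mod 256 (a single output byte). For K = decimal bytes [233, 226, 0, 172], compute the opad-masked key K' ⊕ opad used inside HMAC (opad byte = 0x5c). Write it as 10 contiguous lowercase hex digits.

Key decimal bytes [233, 226, 0, 172] = e9 e2 00 ac is 4 bytes ≤ B = 5; zero-pad to 5 bytes: K' = e9 e2 00 ac 00.
XOR each byte with 0x5c: e9⊕5c=b5, e2⊕5c=be, 00⊕5c=5c, ac⊕5c=f0, 00⊕5c=5c.

b5be5cf05c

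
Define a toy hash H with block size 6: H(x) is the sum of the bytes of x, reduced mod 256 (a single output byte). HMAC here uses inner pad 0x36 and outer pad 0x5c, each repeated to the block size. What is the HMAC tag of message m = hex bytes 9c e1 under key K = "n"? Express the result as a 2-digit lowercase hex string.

e1

Key "n" = 6e is 1 byte ≤ B = 6; zero-pad to 6 bytes: K' = 6e 00 00 00 00 00.
K' ⊕ ipad = 58 36 36 36 36 36.  K' ⊕ opad = 32 5c 5c 5c 5c 5c.
Inner input = (K'⊕ipad) ∥ m = 58 36 36 36 36 36 ∥ 9c e1.
Inner hash: sum = 88+54+54+54+54+54+156+225 = 739; mod 256 = 227 → e3.
Outer input = (K'⊕opad) ∥ inner = 32 5c 5c 5c 5c 5c ∥ e3.
Outer hash (tag): sum = 50+92+92+92+92+92+227 = 737; mod 256 = 225 → e1.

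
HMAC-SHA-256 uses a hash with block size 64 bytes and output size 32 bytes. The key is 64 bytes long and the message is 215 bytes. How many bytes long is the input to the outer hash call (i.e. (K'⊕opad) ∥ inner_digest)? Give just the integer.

96

Key is 64 ≤ 64 bytes, zero-padded: |K'| = 64.
Outer input = (K'⊕opad) ∥ H(inner) → 64 + 32 = 96 bytes.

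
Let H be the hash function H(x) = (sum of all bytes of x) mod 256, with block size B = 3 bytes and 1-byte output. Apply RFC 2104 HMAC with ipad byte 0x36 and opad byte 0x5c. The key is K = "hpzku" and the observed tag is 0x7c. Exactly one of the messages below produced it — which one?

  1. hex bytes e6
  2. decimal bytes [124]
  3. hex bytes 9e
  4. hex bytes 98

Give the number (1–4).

1

Key "hpzku" = 68 70 7a 6b 75 is 5 bytes > B = 3, so hash it first: H(key) = 32, then zero-pad to 3 bytes: K' = 32 00 00.
K' ⊕ ipad = 04 36 36; K' ⊕ opad = 6e 5c 5c.
m1: inner = H(04 36 36 e6) = 56; tag = H(6e 5c 5c 56) = 7c ← matches
m2: inner = H(04 36 36 7c) = ec; tag = H(6e 5c 5c ec) = 12
m3: inner = H(04 36 36 9e) = 0e; tag = H(6e 5c 5c 0e) = 34
m4: inner = H(04 36 36 98) = 08; tag = H(6e 5c 5c 08) = 2e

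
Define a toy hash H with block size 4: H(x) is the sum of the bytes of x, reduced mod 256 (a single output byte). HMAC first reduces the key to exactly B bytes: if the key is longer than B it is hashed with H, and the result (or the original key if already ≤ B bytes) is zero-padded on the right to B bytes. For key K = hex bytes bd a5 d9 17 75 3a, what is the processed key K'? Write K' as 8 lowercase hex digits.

|K| = 6 > B = 4, so first hash the key.
H(K): sum = 189+165+217+23+117+58 = 769; mod 256 = 1 → 01.
Zero-pad H(K) = 01 to 4 bytes: K' = 01 00 00 00.

01000000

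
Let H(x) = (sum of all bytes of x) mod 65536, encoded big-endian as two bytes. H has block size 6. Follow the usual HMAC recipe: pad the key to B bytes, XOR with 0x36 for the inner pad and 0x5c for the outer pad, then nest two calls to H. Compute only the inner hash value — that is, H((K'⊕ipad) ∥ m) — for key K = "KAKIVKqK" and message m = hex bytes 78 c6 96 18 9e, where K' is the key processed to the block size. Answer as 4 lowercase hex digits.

03e1

Key "KAKIVKqK" = 4b 41 4b 49 56 4b 71 4b is 8 bytes > B = 6, so hash it first: H(key) = 02 7d, then zero-pad to 6 bytes: K' = 02 7d 00 00 00 00.
K' ⊕ ipad = 34 4b 36 36 36 36.
Inner input = 34 4b 36 36 36 36 ∥ 78 c6 96 18 9e.
Inner hash: sum = 52+75+54+54+54+54+120+198+150+24+158 = 993 → 03 e1.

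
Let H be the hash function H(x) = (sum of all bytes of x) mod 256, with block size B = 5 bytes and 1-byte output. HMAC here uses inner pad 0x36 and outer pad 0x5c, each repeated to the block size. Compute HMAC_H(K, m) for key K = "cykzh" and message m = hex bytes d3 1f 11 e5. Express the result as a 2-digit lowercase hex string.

Key "cykzh" = 63 79 6b 7a 68 is exactly B = 5 bytes: K' = 63 79 6b 7a 68.
K' ⊕ ipad = 55 4f 5d 4c 5e.  K' ⊕ opad = 3f 25 37 26 34.
Inner input = (K'⊕ipad) ∥ m = 55 4f 5d 4c 5e ∥ d3 1f 11 e5.
Inner hash: sum = 85+79+93+76+94+211+31+17+229 = 915; mod 256 = 147 → 93.
Outer input = (K'⊕opad) ∥ inner = 3f 25 37 26 34 ∥ 93.
Outer hash (tag): sum = 63+37+55+38+52+147 = 392; mod 256 = 136 → 88.

88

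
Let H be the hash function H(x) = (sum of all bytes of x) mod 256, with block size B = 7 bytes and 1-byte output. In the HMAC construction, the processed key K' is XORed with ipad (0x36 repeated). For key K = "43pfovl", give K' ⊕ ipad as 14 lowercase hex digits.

Key "43pfovl" = 34 33 70 66 6f 76 6c is exactly B = 7 bytes: K' = 34 33 70 66 6f 76 6c.
XOR each byte with 0x36: 34⊕36=02, 33⊕36=05, 70⊕36=46, 66⊕36=50, 6f⊕36=59, 76⊕36=40, 6c⊕36=5a.

0205465059405a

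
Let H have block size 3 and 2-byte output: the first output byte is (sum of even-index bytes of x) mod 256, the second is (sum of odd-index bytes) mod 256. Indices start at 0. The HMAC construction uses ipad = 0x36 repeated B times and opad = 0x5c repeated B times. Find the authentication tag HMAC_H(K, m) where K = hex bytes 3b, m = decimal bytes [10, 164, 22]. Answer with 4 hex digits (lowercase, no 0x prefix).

Key hex bytes 3b is 1 byte ≤ B = 3; zero-pad to 3 bytes: K' = 3b 00 00.
K' ⊕ ipad = 0d 36 36.  K' ⊕ opad = 67 5c 5c.
Inner input = (K'⊕ipad) ∥ m = 0d 36 36 ∥ 0a a4 16.
Inner hash: even-index sum = 231 mod 256 = 231; odd-index sum = 86 mod 256 = 86 → e7 56.
Outer input = (K'⊕opad) ∥ inner = 67 5c 5c ∥ e7 56.
Outer hash (tag): even-index sum = 281 mod 256 = 25; odd-index sum = 323 mod 256 = 67 → 19 43.

1943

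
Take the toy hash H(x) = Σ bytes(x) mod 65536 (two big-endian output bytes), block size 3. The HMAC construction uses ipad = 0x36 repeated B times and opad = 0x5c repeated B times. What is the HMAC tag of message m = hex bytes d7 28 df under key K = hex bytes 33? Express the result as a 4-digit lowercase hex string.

Key hex bytes 33 is 1 byte ≤ B = 3; zero-pad to 3 bytes: K' = 33 00 00.
K' ⊕ ipad = 05 36 36.  K' ⊕ opad = 6f 5c 5c.
Inner input = (K'⊕ipad) ∥ m = 05 36 36 ∥ d7 28 df.
Inner hash: sum = 5+54+54+215+40+223 = 591 → 02 4f.
Outer input = (K'⊕opad) ∥ inner = 6f 5c 5c ∥ 02 4f.
Outer hash (tag): sum = 111+92+92+2+79 = 376 → 01 78.

0178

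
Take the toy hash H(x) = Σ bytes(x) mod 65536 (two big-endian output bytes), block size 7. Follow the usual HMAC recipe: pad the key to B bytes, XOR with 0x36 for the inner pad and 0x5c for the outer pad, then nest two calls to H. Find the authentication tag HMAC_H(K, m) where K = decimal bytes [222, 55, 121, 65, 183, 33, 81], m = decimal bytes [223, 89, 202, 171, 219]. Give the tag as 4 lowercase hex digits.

Key decimal bytes [222, 55, 121, 65, 183, 33, 81] = de 37 79 41 b7 21 51 is exactly B = 7 bytes: K' = de 37 79 41 b7 21 51.
K' ⊕ ipad = e8 01 4f 77 81 17 67.  K' ⊕ opad = 82 6b 25 1d eb 7d 0d.
Inner input = (K'⊕ipad) ∥ m = e8 01 4f 77 81 17 67 ∥ df 59 ca ab db.
Inner hash: sum = 232+1+79+119+129+23+103+223+89+202+171+219 = 1590 → 06 36.
Outer input = (K'⊕opad) ∥ inner = 82 6b 25 1d eb 7d 0d ∥ 06 36.
Outer hash (tag): sum = 130+107+37+29+235+125+13+6+54 = 736 → 02 e0.

02e0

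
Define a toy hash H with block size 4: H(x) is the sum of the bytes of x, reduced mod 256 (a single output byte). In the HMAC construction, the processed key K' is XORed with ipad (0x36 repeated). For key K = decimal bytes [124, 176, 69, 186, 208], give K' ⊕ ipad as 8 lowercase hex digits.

cd363636

Key decimal bytes [124, 176, 69, 186, 208] = 7c b0 45 ba d0 is 5 bytes > B = 4, so hash it first: H(key) = fb, then zero-pad to 4 bytes: K' = fb 00 00 00.
XOR each byte with 0x36: fb⊕36=cd, 00⊕36=36, 00⊕36=36, 00⊕36=36.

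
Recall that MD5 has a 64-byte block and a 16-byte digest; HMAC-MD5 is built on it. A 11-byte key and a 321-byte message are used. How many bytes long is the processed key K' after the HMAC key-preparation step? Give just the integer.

Key is 11 ≤ 64 bytes, zero-padded: |K'| = 64.

64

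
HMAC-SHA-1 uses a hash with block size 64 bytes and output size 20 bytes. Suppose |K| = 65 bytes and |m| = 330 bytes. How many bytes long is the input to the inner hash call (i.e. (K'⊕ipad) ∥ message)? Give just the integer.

Key is 65 > 64 bytes, so it is hashed to 20 bytes then zero-padded to 64: |K'| = 64.
Inner input = (K'⊕ipad) ∥ m → 64 + 330 = 394 bytes.

394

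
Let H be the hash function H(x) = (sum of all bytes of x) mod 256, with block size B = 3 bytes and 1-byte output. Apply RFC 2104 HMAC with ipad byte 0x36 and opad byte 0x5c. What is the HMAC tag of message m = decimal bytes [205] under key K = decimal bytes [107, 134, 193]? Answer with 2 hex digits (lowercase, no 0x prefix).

7f

Key decimal bytes [107, 134, 193] = 6b 86 c1 is exactly B = 3 bytes: K' = 6b 86 c1.
K' ⊕ ipad = 5d b0 f7.  K' ⊕ opad = 37 da 9d.
Inner input = (K'⊕ipad) ∥ m = 5d b0 f7 ∥ cd.
Inner hash: sum = 93+176+247+205 = 721; mod 256 = 209 → d1.
Outer input = (K'⊕opad) ∥ inner = 37 da 9d ∥ d1.
Outer hash (tag): sum = 55+218+157+209 = 639; mod 256 = 127 → 7f.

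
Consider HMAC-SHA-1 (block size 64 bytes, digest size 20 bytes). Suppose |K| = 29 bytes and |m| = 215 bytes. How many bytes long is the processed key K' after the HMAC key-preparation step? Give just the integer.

Key is 29 ≤ 64 bytes, zero-padded: |K'| = 64.

64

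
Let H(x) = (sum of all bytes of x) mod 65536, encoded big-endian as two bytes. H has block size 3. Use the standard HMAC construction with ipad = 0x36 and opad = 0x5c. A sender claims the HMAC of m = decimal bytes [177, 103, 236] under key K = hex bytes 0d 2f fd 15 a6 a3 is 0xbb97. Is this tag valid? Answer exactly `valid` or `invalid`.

invalid

Key hex bytes 0d 2f fd 15 a6 a3 is 6 bytes > B = 3, so hash it first: H(key) = 02 97, then zero-pad to 3 bytes: K' = 02 97 00.
K' ⊕ ipad = 34 a1 36; K' ⊕ opad = 5e cb 5c.
Inner hash: sum = 52+161+54+177+103+236 = 783 → 03 0f.
Outer hash (recomputed tag): sum = 94+203+92+3+15 = 407 → 01 97.
Recomputed tag = 0197; claimed = bb97 → mismatch.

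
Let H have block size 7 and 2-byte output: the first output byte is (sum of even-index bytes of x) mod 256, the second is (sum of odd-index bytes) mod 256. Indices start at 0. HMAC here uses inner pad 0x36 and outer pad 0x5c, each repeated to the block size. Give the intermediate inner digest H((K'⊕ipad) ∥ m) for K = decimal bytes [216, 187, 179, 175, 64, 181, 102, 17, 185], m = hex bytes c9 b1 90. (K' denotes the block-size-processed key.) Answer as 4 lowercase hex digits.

Key decimal bytes [216, 187, 179, 175, 64, 181, 102, 17, 185] = d8 bb b3 af 40 b5 66 11 b9 is 9 bytes > B = 7, so hash it first: H(key) = ea 30, then zero-pad to 7 bytes: K' = ea 30 00 00 00 00 00.
K' ⊕ ipad = dc 06 36 36 36 36 36.
Inner input = dc 06 36 36 36 36 36 ∥ c9 b1 90.
Inner hash: even-index sum = 559 mod 256 = 47; odd-index sum = 459 mod 256 = 203 → 2f cb.

2fcb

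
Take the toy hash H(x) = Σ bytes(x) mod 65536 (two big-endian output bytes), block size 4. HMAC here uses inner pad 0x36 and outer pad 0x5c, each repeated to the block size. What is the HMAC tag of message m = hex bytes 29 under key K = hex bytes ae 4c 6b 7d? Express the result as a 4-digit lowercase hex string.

Key hex bytes ae 4c 6b 7d is exactly B = 4 bytes: K' = ae 4c 6b 7d.
K' ⊕ ipad = 98 7a 5d 4b.  K' ⊕ opad = f2 10 37 21.
Inner input = (K'⊕ipad) ∥ m = 98 7a 5d 4b ∥ 29.
Inner hash: sum = 152+122+93+75+41 = 483 → 01 e3.
Outer input = (K'⊕opad) ∥ inner = f2 10 37 21 ∥ 01 e3.
Outer hash (tag): sum = 242+16+55+33+1+227 = 574 → 02 3e.

023e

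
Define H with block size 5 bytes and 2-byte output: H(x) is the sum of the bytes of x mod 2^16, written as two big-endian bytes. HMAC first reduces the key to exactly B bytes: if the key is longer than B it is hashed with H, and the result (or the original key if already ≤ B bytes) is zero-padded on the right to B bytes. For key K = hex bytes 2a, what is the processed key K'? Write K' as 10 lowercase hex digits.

Key hex bytes 2a is 1 byte ≤ B = 5; zero-pad to 5 bytes: K' = 2a 00 00 00 00.

2a00000000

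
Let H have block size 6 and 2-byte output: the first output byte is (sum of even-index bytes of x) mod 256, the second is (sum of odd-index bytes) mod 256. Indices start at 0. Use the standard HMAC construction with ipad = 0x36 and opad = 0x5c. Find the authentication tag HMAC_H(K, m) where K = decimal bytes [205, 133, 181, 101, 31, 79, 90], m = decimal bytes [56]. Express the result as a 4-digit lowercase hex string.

d098

Key decimal bytes [205, 133, 181, 101, 31, 79, 90] = cd 85 b5 65 1f 4f 5a is 7 bytes > B = 6, so hash it first: H(key) = fb 39, then zero-pad to 6 bytes: K' = fb 39 00 00 00 00.
K' ⊕ ipad = cd 0f 36 36 36 36.  K' ⊕ opad = a7 65 5c 5c 5c 5c.
Inner input = (K'⊕ipad) ∥ m = cd 0f 36 36 36 36 ∥ 38.
Inner hash: even-index sum = 369 mod 256 = 113; odd-index sum = 123 mod 256 = 123 → 71 7b.
Outer input = (K'⊕opad) ∥ inner = a7 65 5c 5c 5c 5c ∥ 71 7b.
Outer hash (tag): even-index sum = 464 mod 256 = 208; odd-index sum = 408 mod 256 = 152 → d0 98.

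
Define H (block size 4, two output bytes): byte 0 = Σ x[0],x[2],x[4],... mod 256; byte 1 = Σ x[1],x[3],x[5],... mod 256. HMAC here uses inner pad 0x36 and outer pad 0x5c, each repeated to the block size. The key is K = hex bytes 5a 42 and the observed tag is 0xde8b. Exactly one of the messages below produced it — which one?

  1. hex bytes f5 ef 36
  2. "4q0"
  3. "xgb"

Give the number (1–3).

3

Key hex bytes 5a 42 is 2 bytes ≤ B = 4; zero-pad to 4 bytes: K' = 5a 42 00 00.
K' ⊕ ipad = 6c 74 36 36; K' ⊕ opad = 06 1e 5c 5c.
m1: inner = H(6c 74 36 36 f5 ef 36) = cd 99; tag = H(06 1e 5c 5c cd 99) = 2f13
m2: inner = H(6c 74 36 36 34 71 30) = 06 1b; tag = H(06 1e 5c 5c 06 1b) = 6895
m3: inner = H(6c 74 36 36 78 67 62) = 7c 11; tag = H(06 1e 5c 5c 7c 11) = de8b ← matches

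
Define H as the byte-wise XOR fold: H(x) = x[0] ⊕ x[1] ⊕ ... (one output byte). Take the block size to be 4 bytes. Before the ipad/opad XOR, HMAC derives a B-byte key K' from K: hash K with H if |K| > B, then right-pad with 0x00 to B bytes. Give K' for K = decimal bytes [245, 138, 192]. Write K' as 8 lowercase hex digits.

f58ac000

Key decimal bytes [245, 138, 192] = f5 8a c0 is 3 bytes ≤ B = 4; zero-pad to 4 bytes: K' = f5 8a c0 00.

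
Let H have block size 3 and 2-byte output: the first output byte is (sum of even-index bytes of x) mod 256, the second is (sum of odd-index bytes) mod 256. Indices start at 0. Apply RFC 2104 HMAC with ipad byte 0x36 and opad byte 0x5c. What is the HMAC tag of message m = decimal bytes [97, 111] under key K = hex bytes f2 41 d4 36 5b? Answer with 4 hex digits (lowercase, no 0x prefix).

Key hex bytes f2 41 d4 36 5b is 5 bytes > B = 3, so hash it first: H(key) = 21 77, then zero-pad to 3 bytes: K' = 21 77 00.
K' ⊕ ipad = 17 41 36.  K' ⊕ opad = 7d 2b 5c.
Inner input = (K'⊕ipad) ∥ m = 17 41 36 ∥ 61 6f.
Inner hash: even-index sum = 188 mod 256 = 188; odd-index sum = 162 mod 256 = 162 → bc a2.
Outer input = (K'⊕opad) ∥ inner = 7d 2b 5c ∥ bc a2.
Outer hash (tag): even-index sum = 379 mod 256 = 123; odd-index sum = 231 mod 256 = 231 → 7b e7.

7be7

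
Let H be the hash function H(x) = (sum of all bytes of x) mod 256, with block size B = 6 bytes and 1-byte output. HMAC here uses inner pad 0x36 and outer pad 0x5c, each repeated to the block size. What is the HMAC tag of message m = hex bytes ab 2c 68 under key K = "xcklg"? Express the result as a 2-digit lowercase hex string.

Key "xcklg" = 78 63 6b 6c 67 is 5 bytes ≤ B = 6; zero-pad to 6 bytes: K' = 78 63 6b 6c 67 00.
K' ⊕ ipad = 4e 55 5d 5a 51 36.  K' ⊕ opad = 24 3f 37 30 3b 5c.
Inner input = (K'⊕ipad) ∥ m = 4e 55 5d 5a 51 36 ∥ ab 2c 68.
Inner hash: sum = 78+85+93+90+81+54+171+44+104 = 800; mod 256 = 32 → 20.
Outer input = (K'⊕opad) ∥ inner = 24 3f 37 30 3b 5c ∥ 20.
Outer hash (tag): sum = 36+63+55+48+59+92+32 = 385; mod 256 = 129 → 81.

81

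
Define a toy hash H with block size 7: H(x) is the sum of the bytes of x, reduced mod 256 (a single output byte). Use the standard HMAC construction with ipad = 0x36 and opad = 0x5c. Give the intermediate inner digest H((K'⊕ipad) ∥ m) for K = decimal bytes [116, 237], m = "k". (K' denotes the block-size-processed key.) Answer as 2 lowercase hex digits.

96

Key decimal bytes [116, 237] = 74 ed is 2 bytes ≤ B = 7; zero-pad to 7 bytes: K' = 74 ed 00 00 00 00 00.
K' ⊕ ipad = 42 db 36 36 36 36 36.
Inner input = 42 db 36 36 36 36 36 ∥ 6b.
Inner hash: sum = 66+219+54+54+54+54+54+107 = 662; mod 256 = 150 → 96.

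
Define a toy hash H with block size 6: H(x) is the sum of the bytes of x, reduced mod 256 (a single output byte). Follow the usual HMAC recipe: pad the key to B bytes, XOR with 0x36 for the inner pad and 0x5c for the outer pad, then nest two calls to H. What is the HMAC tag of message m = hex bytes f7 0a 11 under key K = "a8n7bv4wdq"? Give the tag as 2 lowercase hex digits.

Key "a8n7bv4wdq" = 61 38 6e 37 62 76 34 77 64 71 is 10 bytes > B = 6, so hash it first: H(key) = 96, then zero-pad to 6 bytes: K' = 96 00 00 00 00 00.
K' ⊕ ipad = a0 36 36 36 36 36.  K' ⊕ opad = ca 5c 5c 5c 5c 5c.
Inner input = (K'⊕ipad) ∥ m = a0 36 36 36 36 36 ∥ f7 0a 11.
Inner hash: sum = 160+54+54+54+54+54+247+10+17 = 704; mod 256 = 192 → c0.
Outer input = (K'⊕opad) ∥ inner = ca 5c 5c 5c 5c 5c ∥ c0.
Outer hash (tag): sum = 202+92+92+92+92+92+192 = 854; mod 256 = 86 → 56.

56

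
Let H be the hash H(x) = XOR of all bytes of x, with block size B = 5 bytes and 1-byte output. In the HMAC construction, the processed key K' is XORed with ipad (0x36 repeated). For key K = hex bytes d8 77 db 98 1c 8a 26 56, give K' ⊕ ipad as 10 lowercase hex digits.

3c36363636

Key hex bytes d8 77 db 98 1c 8a 26 56 is 8 bytes > B = 5, so hash it first: H(key) = 0a, then zero-pad to 5 bytes: K' = 0a 00 00 00 00.
XOR each byte with 0x36: 0a⊕36=3c, 00⊕36=36, 00⊕36=36, 00⊕36=36, 00⊕36=36.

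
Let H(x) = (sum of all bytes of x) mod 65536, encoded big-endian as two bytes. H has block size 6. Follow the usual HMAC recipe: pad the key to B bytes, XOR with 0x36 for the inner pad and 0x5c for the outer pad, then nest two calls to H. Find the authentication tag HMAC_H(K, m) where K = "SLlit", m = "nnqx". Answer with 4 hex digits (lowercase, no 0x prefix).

Key "SLlit" = 53 4c 6c 69 74 is 5 bytes ≤ B = 6; zero-pad to 6 bytes: K' = 53 4c 6c 69 74 00.
K' ⊕ ipad = 65 7a 5a 5f 42 36.  K' ⊕ opad = 0f 10 30 35 28 5c.
Inner input = (K'⊕ipad) ∥ m = 65 7a 5a 5f 42 36 ∥ 6e 6e 71 78.
Inner hash: sum = 101+122+90+95+66+54+110+110+113+120 = 981 → 03 d5.
Outer input = (K'⊕opad) ∥ inner = 0f 10 30 35 28 5c ∥ 03 d5.
Outer hash (tag): sum = 15+16+48+53+40+92+3+213 = 480 → 01 e0.

01e0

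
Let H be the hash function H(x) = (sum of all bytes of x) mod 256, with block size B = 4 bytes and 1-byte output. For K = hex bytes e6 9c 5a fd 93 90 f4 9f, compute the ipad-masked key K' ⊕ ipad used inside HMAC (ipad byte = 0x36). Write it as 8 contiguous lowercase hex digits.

b9363636

Key hex bytes e6 9c 5a fd 93 90 f4 9f is 8 bytes > B = 4, so hash it first: H(key) = 8f, then zero-pad to 4 bytes: K' = 8f 00 00 00.
XOR each byte with 0x36: 8f⊕36=b9, 00⊕36=36, 00⊕36=36, 00⊕36=36.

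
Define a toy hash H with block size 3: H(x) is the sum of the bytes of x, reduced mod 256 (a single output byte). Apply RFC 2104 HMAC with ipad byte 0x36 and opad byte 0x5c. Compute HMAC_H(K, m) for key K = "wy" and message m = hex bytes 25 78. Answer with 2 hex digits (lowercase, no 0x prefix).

0f

Key "wy" = 77 79 is 2 bytes ≤ B = 3; zero-pad to 3 bytes: K' = 77 79 00.
K' ⊕ ipad = 41 4f 36.  K' ⊕ opad = 2b 25 5c.
Inner input = (K'⊕ipad) ∥ m = 41 4f 36 ∥ 25 78.
Inner hash: sum = 65+79+54+37+120 = 355; mod 256 = 99 → 63.
Outer input = (K'⊕opad) ∥ inner = 2b 25 5c ∥ 63.
Outer hash (tag): sum = 43+37+92+99 = 271; mod 256 = 15 → 0f.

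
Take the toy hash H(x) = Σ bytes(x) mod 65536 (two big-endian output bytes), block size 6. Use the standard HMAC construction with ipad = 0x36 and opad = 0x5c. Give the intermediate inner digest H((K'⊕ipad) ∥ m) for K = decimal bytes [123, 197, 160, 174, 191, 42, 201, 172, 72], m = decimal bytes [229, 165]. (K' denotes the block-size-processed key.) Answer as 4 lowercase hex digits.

Key decimal bytes [123, 197, 160, 174, 191, 42, 201, 172, 72] = 7b c5 a0 ae bf 2a c9 ac 48 is 9 bytes > B = 6, so hash it first: H(key) = 05 34, then zero-pad to 6 bytes: K' = 05 34 00 00 00 00.
K' ⊕ ipad = 33 02 36 36 36 36.
Inner input = 33 02 36 36 36 36 ∥ e5 a5.
Inner hash: sum = 51+2+54+54+54+54+229+165 = 663 → 02 97.

0297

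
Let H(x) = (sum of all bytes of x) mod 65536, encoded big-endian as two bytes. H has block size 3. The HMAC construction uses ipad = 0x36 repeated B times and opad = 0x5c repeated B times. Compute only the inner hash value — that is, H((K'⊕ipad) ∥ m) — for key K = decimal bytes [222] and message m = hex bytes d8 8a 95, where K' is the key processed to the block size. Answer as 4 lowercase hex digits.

034b

Key decimal bytes [222] = de is 1 byte ≤ B = 3; zero-pad to 3 bytes: K' = de 00 00.
K' ⊕ ipad = e8 36 36.
Inner input = e8 36 36 ∥ d8 8a 95.
Inner hash: sum = 232+54+54+216+138+149 = 843 → 03 4b.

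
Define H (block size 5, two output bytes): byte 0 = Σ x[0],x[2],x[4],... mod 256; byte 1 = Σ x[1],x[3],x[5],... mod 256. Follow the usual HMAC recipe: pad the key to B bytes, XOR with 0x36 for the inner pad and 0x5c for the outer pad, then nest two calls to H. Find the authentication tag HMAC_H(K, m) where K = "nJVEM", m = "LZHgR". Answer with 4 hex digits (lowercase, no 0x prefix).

Key "nJVEM" = 6e 4a 56 45 4d is exactly B = 5 bytes: K' = 6e 4a 56 45 4d.
K' ⊕ ipad = 58 7c 60 73 7b.  K' ⊕ opad = 32 16 0a 19 11.
Inner input = (K'⊕ipad) ∥ m = 58 7c 60 73 7b ∥ 4c 5a 48 67 52.
Inner hash: even-index sum = 500 mod 256 = 244; odd-index sum = 469 mod 256 = 213 → f4 d5.
Outer input = (K'⊕opad) ∥ inner = 32 16 0a 19 11 ∥ f4 d5.
Outer hash (tag): even-index sum = 290 mod 256 = 34; odd-index sum = 291 mod 256 = 35 → 22 23.

2223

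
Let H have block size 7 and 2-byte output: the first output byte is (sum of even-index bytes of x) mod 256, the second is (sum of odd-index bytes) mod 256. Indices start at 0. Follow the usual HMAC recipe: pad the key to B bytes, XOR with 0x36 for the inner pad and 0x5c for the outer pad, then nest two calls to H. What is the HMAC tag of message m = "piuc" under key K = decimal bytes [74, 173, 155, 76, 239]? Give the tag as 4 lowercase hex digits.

1c61

Key decimal bytes [74, 173, 155, 76, 239] = 4a ad 9b 4c ef is 5 bytes ≤ B = 7; zero-pad to 7 bytes: K' = 4a ad 9b 4c ef 00 00.
K' ⊕ ipad = 7c 9b ad 7a d9 36 36.  K' ⊕ opad = 16 f1 c7 10 b3 5c 5c.
Inner input = (K'⊕ipad) ∥ m = 7c 9b ad 7a d9 36 36 ∥ 70 69 75 63.
Inner hash: even-index sum = 772 mod 256 = 4; odd-index sum = 560 mod 256 = 48 → 04 30.
Outer input = (K'⊕opad) ∥ inner = 16 f1 c7 10 b3 5c 5c ∥ 04 30.
Outer hash (tag): even-index sum = 540 mod 256 = 28; odd-index sum = 353 mod 256 = 97 → 1c 61.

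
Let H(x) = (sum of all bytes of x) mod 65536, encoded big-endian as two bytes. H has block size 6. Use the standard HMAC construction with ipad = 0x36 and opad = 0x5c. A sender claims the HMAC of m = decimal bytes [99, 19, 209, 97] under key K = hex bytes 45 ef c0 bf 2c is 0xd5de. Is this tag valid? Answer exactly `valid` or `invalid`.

invalid

Key hex bytes 45 ef c0 bf 2c is 5 bytes ≤ B = 6; zero-pad to 6 bytes: K' = 45 ef c0 bf 2c 00.
K' ⊕ ipad = 73 d9 f6 89 1a 36; K' ⊕ opad = 19 b3 9c e3 70 5c.
Inner hash: sum = 115+217+246+137+26+54+99+19+209+97 = 1219 → 04 c3.
Outer hash (recomputed tag): sum = 25+179+156+227+112+92+4+195 = 990 → 03 de.
Recomputed tag = 03de; claimed = d5de → mismatch.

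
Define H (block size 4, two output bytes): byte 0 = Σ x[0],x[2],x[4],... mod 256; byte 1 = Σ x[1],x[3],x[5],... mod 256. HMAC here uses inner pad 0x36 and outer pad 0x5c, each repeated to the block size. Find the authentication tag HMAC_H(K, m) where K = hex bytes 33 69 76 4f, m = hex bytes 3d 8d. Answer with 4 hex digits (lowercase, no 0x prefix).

Key hex bytes 33 69 76 4f is exactly B = 4 bytes: K' = 33 69 76 4f.
K' ⊕ ipad = 05 5f 40 79.  K' ⊕ opad = 6f 35 2a 13.
Inner input = (K'⊕ipad) ∥ m = 05 5f 40 79 ∥ 3d 8d.
Inner hash: even-index sum = 130 mod 256 = 130; odd-index sum = 357 mod 256 = 101 → 82 65.
Outer input = (K'⊕opad) ∥ inner = 6f 35 2a 13 ∥ 82 65.
Outer hash (tag): even-index sum = 283 mod 256 = 27; odd-index sum = 173 mod 256 = 173 → 1b ad.

1bad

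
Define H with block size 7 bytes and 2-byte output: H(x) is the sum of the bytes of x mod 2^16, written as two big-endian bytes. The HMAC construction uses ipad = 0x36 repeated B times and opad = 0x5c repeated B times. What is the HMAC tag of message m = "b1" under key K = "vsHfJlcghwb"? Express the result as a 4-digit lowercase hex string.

Key "vsHfJlcghwb" = 76 73 48 66 4a 6c 63 67 68 77 62 is 11 bytes > B = 7, so hash it first: H(key) = 04 58, then zero-pad to 7 bytes: K' = 04 58 00 00 00 00 00.
K' ⊕ ipad = 32 6e 36 36 36 36 36.  K' ⊕ opad = 58 04 5c 5c 5c 5c 5c.
Inner input = (K'⊕ipad) ∥ m = 32 6e 36 36 36 36 36 ∥ 62 31.
Inner hash: sum = 50+110+54+54+54+54+54+98+49 = 577 → 02 41.
Outer input = (K'⊕opad) ∥ inner = 58 04 5c 5c 5c 5c 5c ∥ 02 41.
Outer hash (tag): sum = 88+4+92+92+92+92+92+2+65 = 619 → 02 6b.

026b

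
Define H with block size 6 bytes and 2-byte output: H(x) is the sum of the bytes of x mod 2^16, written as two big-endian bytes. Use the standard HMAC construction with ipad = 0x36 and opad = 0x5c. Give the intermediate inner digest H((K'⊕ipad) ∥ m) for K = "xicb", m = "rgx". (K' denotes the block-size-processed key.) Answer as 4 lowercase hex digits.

0313

Key "xicb" = 78 69 63 62 is 4 bytes ≤ B = 6; zero-pad to 6 bytes: K' = 78 69 63 62 00 00.
K' ⊕ ipad = 4e 5f 55 54 36 36.
Inner input = 4e 5f 55 54 36 36 ∥ 72 67 78.
Inner hash: sum = 78+95+85+84+54+54+114+103+120 = 787 → 03 13.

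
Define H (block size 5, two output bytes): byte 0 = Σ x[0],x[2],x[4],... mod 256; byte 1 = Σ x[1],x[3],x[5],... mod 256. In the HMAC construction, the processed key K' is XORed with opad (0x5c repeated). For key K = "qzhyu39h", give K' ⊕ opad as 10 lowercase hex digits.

Key "qzhyu39h" = 71 7a 68 79 75 33 39 68 is 8 bytes > B = 5, so hash it first: H(key) = 87 8e, then zero-pad to 5 bytes: K' = 87 8e 00 00 00.
XOR each byte with 0x5c: 87⊕5c=db, 8e⊕5c=d2, 00⊕5c=5c, 00⊕5c=5c, 00⊕5c=5c.

dbd25c5c5c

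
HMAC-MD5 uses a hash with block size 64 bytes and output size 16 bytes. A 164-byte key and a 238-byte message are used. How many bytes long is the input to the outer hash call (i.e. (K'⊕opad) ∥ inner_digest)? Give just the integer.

Key is 164 > 64 bytes, so it is hashed to 16 bytes then zero-padded to 64: |K'| = 64.
Outer input = (K'⊕opad) ∥ H(inner) → 64 + 16 = 80 bytes.

80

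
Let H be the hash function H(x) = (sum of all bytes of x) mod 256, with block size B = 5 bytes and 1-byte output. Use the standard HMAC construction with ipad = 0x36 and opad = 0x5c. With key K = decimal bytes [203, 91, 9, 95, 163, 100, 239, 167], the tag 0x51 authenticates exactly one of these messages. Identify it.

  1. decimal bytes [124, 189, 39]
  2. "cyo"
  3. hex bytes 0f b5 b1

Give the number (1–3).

3

Key decimal bytes [203, 91, 9, 95, 163, 100, 239, 167] = cb 5b 09 5f a3 64 ef a7 is 8 bytes > B = 5, so hash it first: H(key) = 2b, then zero-pad to 5 bytes: K' = 2b 00 00 00 00.
K' ⊕ ipad = 1d 36 36 36 36; K' ⊕ opad = 77 5c 5c 5c 5c.
m1: inner = H(1d 36 36 36 36 7c bd 27) = 55; tag = H(77 5c 5c 5c 5c 55) = 3c
m2: inner = H(1d 36 36 36 36 63 79 6f) = 40; tag = H(77 5c 5c 5c 5c 40) = 27
m3: inner = H(1d 36 36 36 36 0f b5 b1) = 6a; tag = H(77 5c 5c 5c 5c 6a) = 51 ← matches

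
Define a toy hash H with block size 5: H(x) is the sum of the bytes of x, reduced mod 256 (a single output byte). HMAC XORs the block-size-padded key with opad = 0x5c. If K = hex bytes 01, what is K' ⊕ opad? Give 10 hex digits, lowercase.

5d5c5c5c5c

Key hex bytes 01 is 1 byte ≤ B = 5; zero-pad to 5 bytes: K' = 01 00 00 00 00.
XOR each byte with 0x5c: 01⊕5c=5d, 00⊕5c=5c, 00⊕5c=5c, 00⊕5c=5c, 00⊕5c=5c.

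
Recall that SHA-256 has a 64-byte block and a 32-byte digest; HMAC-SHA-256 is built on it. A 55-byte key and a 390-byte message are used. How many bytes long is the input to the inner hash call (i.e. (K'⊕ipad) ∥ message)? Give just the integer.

454

Key is 55 ≤ 64 bytes, zero-padded: |K'| = 64.
Inner input = (K'⊕ipad) ∥ m → 64 + 390 = 454 bytes.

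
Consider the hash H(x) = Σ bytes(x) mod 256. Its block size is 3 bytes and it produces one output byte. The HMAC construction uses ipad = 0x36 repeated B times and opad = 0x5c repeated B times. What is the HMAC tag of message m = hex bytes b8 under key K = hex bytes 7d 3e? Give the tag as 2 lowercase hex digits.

20

Key hex bytes 7d 3e is 2 bytes ≤ B = 3; zero-pad to 3 bytes: K' = 7d 3e 00.
K' ⊕ ipad = 4b 08 36.  K' ⊕ opad = 21 62 5c.
Inner input = (K'⊕ipad) ∥ m = 4b 08 36 ∥ b8.
Inner hash: sum = 75+8+54+184 = 321; mod 256 = 65 → 41.
Outer input = (K'⊕opad) ∥ inner = 21 62 5c ∥ 41.
Outer hash (tag): sum = 33+98+92+65 = 288; mod 256 = 32 → 20.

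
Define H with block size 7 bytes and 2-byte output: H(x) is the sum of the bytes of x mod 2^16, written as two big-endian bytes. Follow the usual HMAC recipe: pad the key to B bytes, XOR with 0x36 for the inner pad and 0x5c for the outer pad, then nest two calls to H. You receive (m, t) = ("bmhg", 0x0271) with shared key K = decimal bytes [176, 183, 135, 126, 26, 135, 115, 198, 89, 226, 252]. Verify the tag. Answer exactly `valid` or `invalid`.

Key decimal bytes [176, 183, 135, 126, 26, 135, 115, 198, 89, 226, 252] = b0 b7 87 7e 1a 87 73 c6 59 e2 fc is 11 bytes > B = 7, so hash it first: H(key) = 06 7d, then zero-pad to 7 bytes: K' = 06 7d 00 00 00 00 00.
K' ⊕ ipad = 30 4b 36 36 36 36 36; K' ⊕ opad = 5a 21 5c 5c 5c 5c 5c.
Inner hash: sum = 48+75+54+54+54+54+54+98+109+104+103 = 807 → 03 27.
Outer hash (recomputed tag): sum = 90+33+92+92+92+92+92+3+39 = 625 → 02 71.
Recomputed tag = 0271; claimed = 0271 → match.

valid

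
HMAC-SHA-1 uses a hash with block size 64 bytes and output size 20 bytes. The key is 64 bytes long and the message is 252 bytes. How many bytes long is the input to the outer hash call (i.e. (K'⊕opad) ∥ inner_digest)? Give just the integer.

84

Key is 64 ≤ 64 bytes, zero-padded: |K'| = 64.
Outer input = (K'⊕opad) ∥ H(inner) → 64 + 20 = 84 bytes.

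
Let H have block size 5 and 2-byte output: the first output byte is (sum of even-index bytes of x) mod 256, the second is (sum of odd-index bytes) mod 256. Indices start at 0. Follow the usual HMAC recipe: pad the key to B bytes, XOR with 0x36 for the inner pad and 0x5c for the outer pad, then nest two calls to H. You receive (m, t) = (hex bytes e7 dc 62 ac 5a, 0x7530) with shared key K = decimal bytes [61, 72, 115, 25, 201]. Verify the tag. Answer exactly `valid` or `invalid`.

Key decimal bytes [61, 72, 115, 25, 201] = 3d 48 73 19 c9 is exactly B = 5 bytes: K' = 3d 48 73 19 c9.
K' ⊕ ipad = 0b 7e 45 2f ff; K' ⊕ opad = 61 14 2f 45 95.
Inner hash: even-index sum = 727 mod 256 = 215; odd-index sum = 592 mod 256 = 80 → d7 50.
Outer hash (recomputed tag): even-index sum = 373 mod 256 = 117; odd-index sum = 304 mod 256 = 48 → 75 30.
Recomputed tag = 7530; claimed = 7530 → match.

valid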